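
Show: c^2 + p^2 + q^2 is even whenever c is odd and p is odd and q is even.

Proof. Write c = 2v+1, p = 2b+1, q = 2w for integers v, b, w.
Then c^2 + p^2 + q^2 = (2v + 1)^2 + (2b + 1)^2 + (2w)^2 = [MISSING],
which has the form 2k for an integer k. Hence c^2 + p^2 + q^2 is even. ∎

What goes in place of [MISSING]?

(2v + 1)^2 + (2b + 1)^2 + (2w)^2 = 4b^2 + 4b + 4v^2 + 4v + 4w^2 + 2
= 2(2b^2 + 2b + 2v^2 + 2v + 2w^2 + 1).
Since 2b^2 + 2b + 2v^2 + 2v + 2w^2 + 1 is an integer, the sum of squares is of the form 2k for an integer k.

2(2b^2 + 2b + 2v^2 + 2v + 2w^2 + 1)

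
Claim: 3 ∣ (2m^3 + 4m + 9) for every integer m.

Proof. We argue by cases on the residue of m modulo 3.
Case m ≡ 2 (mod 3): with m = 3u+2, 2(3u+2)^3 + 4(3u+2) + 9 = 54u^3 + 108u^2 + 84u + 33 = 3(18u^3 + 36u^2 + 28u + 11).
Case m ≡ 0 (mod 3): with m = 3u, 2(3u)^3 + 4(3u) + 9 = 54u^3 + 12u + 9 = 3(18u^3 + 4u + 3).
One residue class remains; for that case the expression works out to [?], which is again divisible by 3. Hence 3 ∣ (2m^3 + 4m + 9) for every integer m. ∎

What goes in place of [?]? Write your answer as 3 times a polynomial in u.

Only m ≡ 1 (mod 3) is unaccounted for. Put m = 3u+1:
2(3u+1)^3 + 4(3u+1) + 9 expands to 54u^3 + 54u^2 + 30u + 15,
and factoring out 3 leaves 3(18u^3 + 18u^2 + 10u + 5).

3(18u^3 + 18u^2 + 10u + 5)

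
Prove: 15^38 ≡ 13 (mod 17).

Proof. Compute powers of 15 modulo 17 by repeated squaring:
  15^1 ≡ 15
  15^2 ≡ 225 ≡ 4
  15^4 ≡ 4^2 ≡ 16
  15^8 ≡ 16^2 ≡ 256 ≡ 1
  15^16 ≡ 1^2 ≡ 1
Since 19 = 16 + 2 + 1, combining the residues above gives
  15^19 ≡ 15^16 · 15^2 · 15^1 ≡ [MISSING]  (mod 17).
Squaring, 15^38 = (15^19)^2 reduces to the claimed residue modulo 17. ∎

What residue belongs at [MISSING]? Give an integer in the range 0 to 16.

15^16 · 15^2 · 15^1 ≡ 1 · 4 · 15 = 60.
60 mod 17 = 9, so 15^19 ≡ 9 (mod 17).

9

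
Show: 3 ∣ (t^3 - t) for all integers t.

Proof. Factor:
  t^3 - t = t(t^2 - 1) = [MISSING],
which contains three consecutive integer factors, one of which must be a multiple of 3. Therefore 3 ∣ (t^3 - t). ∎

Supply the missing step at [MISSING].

t(t^2 - 1) = t(t - 1)(t + 1) = (t - 1)t(t + 1).
These three factors are consecutive integers, so their product is divisible by 3.

(t - 1)t(t + 1)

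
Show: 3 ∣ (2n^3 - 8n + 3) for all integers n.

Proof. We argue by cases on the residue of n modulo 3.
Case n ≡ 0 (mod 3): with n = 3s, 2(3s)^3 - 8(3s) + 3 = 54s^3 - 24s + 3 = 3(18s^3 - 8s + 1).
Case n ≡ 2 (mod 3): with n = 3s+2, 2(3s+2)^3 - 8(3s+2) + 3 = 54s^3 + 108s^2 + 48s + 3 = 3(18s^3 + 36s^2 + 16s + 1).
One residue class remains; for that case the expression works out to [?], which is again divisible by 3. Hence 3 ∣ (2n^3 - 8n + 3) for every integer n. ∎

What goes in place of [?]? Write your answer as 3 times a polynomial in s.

Only n ≡ 1 (mod 3) is unaccounted for. Put n = 3s+1:
2(3s+1)^3 - 8(3s+1) + 3 expands to 54s^3 + 54s^2 - 6s - 3,
and factoring out 3 leaves 3(18s^3 + 18s^2 - 2s - 1).

3(18s^3 + 18s^2 - 2s - 1)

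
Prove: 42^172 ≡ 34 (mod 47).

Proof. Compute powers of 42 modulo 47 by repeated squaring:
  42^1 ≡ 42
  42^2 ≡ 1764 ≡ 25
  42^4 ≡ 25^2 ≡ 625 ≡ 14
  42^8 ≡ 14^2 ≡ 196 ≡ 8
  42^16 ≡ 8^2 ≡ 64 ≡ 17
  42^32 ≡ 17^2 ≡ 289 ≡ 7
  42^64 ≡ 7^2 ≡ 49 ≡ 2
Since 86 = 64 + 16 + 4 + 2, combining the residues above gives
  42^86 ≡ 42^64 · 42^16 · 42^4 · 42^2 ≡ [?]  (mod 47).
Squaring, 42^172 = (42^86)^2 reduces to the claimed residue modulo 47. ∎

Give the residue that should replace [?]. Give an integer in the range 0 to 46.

9

42^64 · 42^16 · 42^4 · 42^2 ≡ 2 · 17 · 14 · 25 = 11900.
11900 mod 47 = 9, so 42^86 ≡ 9 (mod 47).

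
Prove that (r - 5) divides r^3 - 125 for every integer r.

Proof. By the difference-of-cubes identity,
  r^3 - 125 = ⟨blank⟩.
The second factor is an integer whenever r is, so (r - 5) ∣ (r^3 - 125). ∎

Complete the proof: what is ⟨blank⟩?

(r - 5)(r^2 + 5r + 25)

a^3 - b^3 = (a - b)(a^2 + ab + b^2). With a = r, b = 5:
r^3 - 125 = (r - 5)(r^2 + 5r + 25).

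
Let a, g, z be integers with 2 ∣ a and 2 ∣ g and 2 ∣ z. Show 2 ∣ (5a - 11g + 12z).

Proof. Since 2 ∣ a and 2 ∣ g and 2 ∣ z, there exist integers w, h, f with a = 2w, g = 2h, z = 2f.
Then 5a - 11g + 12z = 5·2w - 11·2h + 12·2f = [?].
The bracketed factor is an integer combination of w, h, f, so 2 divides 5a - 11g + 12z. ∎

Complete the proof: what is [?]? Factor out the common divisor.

2(12f - 11h + 5w)

Each term has a factor of 2: 5·2w - 11·2h + 12·2f = 2·(12f - 11h + 5w).
Since 12f - 11h + 5w is an integer, 2 ∣ (5a - 11g + 12z).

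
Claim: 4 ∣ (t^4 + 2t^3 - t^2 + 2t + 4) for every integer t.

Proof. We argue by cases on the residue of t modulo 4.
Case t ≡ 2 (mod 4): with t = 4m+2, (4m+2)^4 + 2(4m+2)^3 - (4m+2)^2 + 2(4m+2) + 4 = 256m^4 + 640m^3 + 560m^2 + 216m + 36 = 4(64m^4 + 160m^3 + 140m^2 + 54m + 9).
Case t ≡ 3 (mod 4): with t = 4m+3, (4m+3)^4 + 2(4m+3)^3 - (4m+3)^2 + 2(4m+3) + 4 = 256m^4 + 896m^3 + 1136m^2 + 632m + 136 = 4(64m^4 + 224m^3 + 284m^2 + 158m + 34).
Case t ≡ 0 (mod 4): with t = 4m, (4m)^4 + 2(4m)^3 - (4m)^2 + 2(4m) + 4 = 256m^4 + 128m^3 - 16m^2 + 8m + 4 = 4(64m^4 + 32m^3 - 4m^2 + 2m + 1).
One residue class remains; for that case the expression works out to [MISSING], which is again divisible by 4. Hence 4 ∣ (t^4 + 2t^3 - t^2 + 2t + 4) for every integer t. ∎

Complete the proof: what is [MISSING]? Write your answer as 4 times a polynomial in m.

Only t ≡ 1 (mod 4) is unaccounted for. Put t = 4m+1:
(4m+1)^4 + 2(4m+1)^3 - (4m+1)^2 + 2(4m+1) + 4 expands to 256m^4 + 384m^3 + 176m^2 + 40m + 8,
and factoring out 4 leaves 4(64m^4 + 96m^3 + 44m^2 + 10m + 2).

4(64m^4 + 96m^3 + 44m^2 + 10m + 2)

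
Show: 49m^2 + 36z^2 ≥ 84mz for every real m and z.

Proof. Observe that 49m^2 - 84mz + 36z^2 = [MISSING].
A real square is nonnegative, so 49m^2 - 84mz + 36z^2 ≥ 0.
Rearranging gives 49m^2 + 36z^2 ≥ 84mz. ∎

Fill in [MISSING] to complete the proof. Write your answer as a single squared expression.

The leading and trailing coefficients are 7^2 and 6^2, and 84 = 2·7·6, so the trinomial is (7m - 6z)^2.
Hence 49m^2 - 84mz + 36z^2 ≥ 0.

(7m - 6z)^2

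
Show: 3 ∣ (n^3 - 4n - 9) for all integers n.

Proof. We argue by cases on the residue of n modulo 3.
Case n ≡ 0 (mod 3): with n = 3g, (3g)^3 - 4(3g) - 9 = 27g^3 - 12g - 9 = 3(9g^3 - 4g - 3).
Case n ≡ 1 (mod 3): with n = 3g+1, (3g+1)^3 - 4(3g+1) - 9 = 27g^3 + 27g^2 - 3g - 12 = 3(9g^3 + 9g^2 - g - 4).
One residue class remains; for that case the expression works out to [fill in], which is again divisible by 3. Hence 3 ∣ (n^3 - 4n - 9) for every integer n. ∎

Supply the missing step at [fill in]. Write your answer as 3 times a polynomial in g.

Only n ≡ 2 (mod 3) is unaccounted for. Put n = 3g+2:
(3g+2)^3 - 4(3g+2) - 9 expands to 27g^3 + 54g^2 + 24g - 9,
and factoring out 3 leaves 3(9g^3 + 18g^2 + 8g - 3).

3(9g^3 + 18g^2 + 8g - 3)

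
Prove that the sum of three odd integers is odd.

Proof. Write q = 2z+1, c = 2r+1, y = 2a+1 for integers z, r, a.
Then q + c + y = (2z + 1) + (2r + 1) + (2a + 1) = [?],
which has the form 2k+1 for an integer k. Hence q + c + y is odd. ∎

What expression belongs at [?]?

2(a + r + z + 1) + 1

(2z + 1) + (2r + 1) + (2a + 1) = 2a + 2r + 2z + 3
= 2(a + r + z + 1) + 1.
Since a + r + z + 1 is an integer, the sum is of the form 2k+1 for an integer k.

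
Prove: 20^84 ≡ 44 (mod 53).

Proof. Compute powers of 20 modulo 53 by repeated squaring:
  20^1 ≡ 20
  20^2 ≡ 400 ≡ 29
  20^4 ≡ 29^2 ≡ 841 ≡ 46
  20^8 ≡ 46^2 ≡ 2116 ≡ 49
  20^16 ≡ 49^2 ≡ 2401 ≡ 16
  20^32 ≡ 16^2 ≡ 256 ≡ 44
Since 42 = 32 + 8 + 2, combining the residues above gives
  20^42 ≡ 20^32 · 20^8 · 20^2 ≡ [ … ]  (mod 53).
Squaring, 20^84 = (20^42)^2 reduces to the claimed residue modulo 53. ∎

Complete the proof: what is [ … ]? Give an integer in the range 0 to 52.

37

20^32 · 20^8 · 20^2 ≡ 44 · 49 · 29 = 62524.
62524 mod 53 = 37, so 20^42 ≡ 37 (mod 53).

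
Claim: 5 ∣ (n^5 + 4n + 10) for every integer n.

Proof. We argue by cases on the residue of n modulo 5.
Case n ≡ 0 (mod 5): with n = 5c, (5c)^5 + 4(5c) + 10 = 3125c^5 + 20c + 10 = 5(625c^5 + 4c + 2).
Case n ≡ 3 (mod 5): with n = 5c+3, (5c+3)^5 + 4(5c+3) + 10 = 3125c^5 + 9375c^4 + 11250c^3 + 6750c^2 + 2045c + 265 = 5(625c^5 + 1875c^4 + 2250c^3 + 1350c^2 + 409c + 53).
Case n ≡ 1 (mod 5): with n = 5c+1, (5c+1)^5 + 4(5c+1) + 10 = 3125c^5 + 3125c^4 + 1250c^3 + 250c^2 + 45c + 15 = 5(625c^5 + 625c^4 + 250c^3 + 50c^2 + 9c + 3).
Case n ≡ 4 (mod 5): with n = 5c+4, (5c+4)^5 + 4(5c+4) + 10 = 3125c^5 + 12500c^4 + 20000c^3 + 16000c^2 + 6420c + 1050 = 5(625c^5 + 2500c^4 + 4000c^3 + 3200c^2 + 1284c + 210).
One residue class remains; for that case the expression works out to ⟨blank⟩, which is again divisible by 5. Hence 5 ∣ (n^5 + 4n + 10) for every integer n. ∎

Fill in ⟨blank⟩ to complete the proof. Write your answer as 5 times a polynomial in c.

5(625c^5 + 1250c^4 + 1000c^3 + 400c^2 + 84c + 10)

Only n ≡ 2 (mod 5) is unaccounted for. Put n = 5c+2:
(5c+2)^5 + 4(5c+2) + 10 expands to 3125c^5 + 6250c^4 + 5000c^3 + 2000c^2 + 420c + 50,
and factoring out 5 leaves 5(625c^5 + 1250c^4 + 1000c^3 + 400c^2 + 84c + 10).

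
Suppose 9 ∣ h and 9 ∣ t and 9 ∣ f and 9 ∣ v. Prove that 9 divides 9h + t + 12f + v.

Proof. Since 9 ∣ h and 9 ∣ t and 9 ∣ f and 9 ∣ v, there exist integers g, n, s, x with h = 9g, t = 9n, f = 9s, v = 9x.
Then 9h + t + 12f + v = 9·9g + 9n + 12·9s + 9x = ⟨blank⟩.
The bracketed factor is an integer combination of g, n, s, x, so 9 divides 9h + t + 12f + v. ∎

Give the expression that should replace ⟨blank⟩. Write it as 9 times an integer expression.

9(9g + n + 12s + x)

Each term has a factor of 9: 9·9g + 9n + 12·9s + 9x = 9·(9g + n + 12s + x).
Since 9g + n + 12s + x is an integer, 9 ∣ (9h + t + 12f + v).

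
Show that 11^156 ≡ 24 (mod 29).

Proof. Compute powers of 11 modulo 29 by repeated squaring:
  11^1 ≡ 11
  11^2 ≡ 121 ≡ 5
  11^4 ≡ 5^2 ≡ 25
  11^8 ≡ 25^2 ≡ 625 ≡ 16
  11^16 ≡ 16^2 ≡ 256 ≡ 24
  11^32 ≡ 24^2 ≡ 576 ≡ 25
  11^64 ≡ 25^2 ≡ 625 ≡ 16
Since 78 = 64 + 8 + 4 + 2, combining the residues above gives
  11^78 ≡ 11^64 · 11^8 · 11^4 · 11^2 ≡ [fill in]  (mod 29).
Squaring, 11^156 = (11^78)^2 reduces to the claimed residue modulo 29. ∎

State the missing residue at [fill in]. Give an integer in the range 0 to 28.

Multiply the listed residues: 16 · 16 · 25 · 5 = 256 → 6400 → 32000.
Reducing modulo 29: 32000 = 1103·29 + 13, so 11^78 ≡ 13.

13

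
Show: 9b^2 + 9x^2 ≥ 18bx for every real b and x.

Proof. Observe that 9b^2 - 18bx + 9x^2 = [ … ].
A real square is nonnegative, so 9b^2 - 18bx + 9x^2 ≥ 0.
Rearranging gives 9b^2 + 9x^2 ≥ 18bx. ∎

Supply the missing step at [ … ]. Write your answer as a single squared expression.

9b^2 - 18bx + 9x^2 is a perfect-square trinomial: the outer terms are (3b)^2 and (3x)^2, and the cross term is -2·3b·3x.
So 9b^2 - 18bx + 9x^2 = (3b - 3x)^2 ≥ 0.

(3b - 3x)^2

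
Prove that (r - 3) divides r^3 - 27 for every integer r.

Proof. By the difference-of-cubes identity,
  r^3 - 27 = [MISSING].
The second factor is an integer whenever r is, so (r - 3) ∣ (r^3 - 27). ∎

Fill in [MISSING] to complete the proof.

Polynomial division of r^3 - 27 by r - 3 leaves remainder 0 and quotient r^2 + 3r + 9.
Hence r^3 - 27 = (r - 3)(r^2 + 3r + 9).

(r - 3)(r^2 + 3r + 9)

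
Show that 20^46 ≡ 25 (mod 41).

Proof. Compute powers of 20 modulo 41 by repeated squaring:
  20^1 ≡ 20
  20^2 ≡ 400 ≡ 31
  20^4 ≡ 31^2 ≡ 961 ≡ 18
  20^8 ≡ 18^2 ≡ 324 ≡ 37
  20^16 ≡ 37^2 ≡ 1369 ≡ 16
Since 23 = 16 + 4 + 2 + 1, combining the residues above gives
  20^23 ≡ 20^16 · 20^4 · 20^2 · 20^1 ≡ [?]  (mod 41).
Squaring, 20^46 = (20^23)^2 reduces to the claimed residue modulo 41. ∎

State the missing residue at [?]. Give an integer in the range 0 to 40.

5

Multiply the listed residues: 16 · 18 · 31 · 20 = 288 → 8928 → 178560.
Reducing modulo 41: 178560 = 4355·41 + 5, so 20^23 ≡ 5.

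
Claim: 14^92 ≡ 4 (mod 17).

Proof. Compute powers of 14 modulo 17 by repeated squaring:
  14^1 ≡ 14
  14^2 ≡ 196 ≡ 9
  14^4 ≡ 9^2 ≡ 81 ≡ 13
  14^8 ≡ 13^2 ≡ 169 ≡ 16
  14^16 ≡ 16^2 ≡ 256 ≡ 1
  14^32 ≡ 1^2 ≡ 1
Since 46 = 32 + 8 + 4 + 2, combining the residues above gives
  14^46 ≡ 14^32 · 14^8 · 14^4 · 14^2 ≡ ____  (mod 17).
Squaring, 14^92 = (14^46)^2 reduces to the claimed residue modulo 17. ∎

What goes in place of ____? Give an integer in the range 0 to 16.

2

14^32 · 14^8 · 14^4 · 14^2 ≡ 1 · 16 · 13 · 9 = 1872.
1872 mod 17 = 2, so 14^46 ≡ 2 (mod 17).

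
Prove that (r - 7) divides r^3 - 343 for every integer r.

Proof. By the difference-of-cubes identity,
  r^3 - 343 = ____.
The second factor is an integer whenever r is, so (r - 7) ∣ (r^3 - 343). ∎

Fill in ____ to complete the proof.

(r - 7)(r^2 + 7r + 49)

a^3 - b^3 = (a - b)(a^2 + ab + b^2). With a = r, b = 7:
r^3 - 343 = (r - 7)(r^2 + 7r + 49).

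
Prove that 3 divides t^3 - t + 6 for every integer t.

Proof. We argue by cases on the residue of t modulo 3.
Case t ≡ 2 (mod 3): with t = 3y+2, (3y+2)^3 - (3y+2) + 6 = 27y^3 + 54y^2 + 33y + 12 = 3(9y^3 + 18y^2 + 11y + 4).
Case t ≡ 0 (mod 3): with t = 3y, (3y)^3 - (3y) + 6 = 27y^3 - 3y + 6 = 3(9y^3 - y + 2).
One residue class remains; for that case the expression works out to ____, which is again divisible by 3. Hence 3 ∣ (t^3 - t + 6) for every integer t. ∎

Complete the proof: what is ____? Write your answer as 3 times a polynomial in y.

The residues treated are {2, 0}, so the missing case is t ≡ 1 (mod 3); write t = 3y+1.
Then (3y+1)^3 - (3y+1) + 6 = 27y^3 + 27y^2 + 6y + 6 = 3(9y^3 + 9y^2 + 2y + 2).

3(9y^3 + 9y^2 + 2y + 2)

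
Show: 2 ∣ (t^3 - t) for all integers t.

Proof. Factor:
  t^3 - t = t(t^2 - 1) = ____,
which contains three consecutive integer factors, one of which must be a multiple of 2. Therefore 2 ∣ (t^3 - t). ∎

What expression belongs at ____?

(t - 1)t(t + 1)

t(t^2 - 1) = t(t - 1)(t + 1) = (t - 1)t(t + 1).
These three factors are consecutive integers, so their product is divisible by 2.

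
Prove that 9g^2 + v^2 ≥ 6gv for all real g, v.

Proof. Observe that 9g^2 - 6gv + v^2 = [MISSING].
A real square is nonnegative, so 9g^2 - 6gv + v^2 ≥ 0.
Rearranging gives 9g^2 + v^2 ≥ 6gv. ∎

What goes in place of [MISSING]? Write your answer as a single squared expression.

The leading and trailing coefficients are 3^2 and 1^2, and 6 = 2·3·1, so the trinomial is (3g - v)^2.
Hence 9g^2 - 6gv + v^2 ≥ 0.

(3g - v)^2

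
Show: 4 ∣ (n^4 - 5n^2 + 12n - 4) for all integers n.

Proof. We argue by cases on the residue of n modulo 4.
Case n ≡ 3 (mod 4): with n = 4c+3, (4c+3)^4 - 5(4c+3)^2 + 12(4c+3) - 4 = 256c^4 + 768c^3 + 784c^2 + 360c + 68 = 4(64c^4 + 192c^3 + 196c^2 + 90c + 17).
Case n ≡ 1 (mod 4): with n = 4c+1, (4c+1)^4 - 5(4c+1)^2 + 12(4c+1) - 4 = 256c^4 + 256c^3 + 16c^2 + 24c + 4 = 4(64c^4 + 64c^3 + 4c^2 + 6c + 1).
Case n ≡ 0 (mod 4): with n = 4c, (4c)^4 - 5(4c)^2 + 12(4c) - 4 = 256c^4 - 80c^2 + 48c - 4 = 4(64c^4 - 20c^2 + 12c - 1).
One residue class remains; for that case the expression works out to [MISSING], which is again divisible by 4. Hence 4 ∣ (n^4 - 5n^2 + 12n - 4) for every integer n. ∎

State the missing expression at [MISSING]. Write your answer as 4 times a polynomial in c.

4(64c^4 + 128c^3 + 76c^2 + 24c + 4)

Only n ≡ 2 (mod 4) is unaccounted for. Put n = 4c+2:
(4c+2)^4 - 5(4c+2)^2 + 12(4c+2) - 4 expands to 256c^4 + 512c^3 + 304c^2 + 96c + 16,
and factoring out 4 leaves 4(64c^4 + 128c^3 + 76c^2 + 24c + 4).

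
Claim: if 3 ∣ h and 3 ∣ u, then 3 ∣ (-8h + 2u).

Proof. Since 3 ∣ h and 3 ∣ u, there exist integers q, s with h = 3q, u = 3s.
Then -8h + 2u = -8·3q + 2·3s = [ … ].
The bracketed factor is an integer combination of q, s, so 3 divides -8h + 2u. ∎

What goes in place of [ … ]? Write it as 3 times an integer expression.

3(-8q + 2s)

Each term has a factor of 3: -8·3q + 2·3s = 3·(-8q + 2s).
Since -8q + 2s is an integer, 3 ∣ (-8h + 2u).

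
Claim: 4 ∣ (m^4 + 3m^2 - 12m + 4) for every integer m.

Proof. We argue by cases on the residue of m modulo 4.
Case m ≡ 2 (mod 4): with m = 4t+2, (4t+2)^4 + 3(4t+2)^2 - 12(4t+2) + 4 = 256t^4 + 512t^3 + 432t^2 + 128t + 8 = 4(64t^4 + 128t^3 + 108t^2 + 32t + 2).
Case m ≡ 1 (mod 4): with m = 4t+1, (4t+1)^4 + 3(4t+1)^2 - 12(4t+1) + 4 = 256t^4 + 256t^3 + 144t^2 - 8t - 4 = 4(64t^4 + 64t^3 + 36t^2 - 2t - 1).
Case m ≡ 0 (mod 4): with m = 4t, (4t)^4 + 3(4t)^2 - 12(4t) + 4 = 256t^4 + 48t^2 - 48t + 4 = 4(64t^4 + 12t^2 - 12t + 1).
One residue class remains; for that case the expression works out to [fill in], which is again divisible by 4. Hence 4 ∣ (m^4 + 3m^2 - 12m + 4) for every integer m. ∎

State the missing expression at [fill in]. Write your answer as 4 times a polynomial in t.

The residues treated are {2, 1, 0}, so the missing case is m ≡ 3 (mod 4); write m = 4t+3.
Then (4t+3)^4 + 3(4t+3)^2 - 12(4t+3) + 4 = 256t^4 + 768t^3 + 912t^2 + 456t + 76 = 4(64t^4 + 192t^3 + 228t^2 + 114t + 19).

4(64t^4 + 192t^3 + 228t^2 + 114t + 19)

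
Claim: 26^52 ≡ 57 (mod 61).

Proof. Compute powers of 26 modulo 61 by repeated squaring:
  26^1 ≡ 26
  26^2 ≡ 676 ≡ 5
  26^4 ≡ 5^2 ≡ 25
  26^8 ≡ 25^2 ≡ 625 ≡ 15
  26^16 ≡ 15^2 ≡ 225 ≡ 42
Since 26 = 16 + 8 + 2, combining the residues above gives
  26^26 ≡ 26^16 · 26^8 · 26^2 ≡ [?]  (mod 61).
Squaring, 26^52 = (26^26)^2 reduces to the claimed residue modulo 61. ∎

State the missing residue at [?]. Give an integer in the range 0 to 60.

39

26^16 · 26^8 · 26^2 ≡ 42 · 15 · 5 = 3150.
3150 mod 61 = 39, so 26^26 ≡ 39 (mod 61).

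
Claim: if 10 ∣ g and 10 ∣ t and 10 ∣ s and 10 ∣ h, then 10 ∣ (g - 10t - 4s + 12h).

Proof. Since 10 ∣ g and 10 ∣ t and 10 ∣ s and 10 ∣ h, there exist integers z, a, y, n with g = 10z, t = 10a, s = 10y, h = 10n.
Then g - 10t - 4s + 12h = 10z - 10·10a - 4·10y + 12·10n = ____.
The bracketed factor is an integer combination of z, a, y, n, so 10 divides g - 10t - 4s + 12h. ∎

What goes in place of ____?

Pull the common 10 out of every term: 10z - 10·10a - 4·10y + 12·10n = 10(-10a + 12n - 4y + z).
-10a + 12n - 4y + z is an integer, which exhibits the divisibility.

10(-10a + 12n - 4y + z)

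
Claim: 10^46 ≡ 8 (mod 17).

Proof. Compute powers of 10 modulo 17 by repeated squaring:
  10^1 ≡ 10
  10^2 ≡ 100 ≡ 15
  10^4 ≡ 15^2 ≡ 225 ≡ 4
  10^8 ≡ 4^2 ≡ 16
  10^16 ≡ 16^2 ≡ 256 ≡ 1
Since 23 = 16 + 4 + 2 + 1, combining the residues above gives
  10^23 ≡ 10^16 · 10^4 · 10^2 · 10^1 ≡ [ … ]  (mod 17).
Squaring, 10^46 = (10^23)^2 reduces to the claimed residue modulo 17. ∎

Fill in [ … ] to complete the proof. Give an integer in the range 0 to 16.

5

Multiply the listed residues: 1 · 4 · 15 · 10 = 4 → 60 → 600.
Reducing modulo 17: 600 = 35·17 + 5, so 10^23 ≡ 5.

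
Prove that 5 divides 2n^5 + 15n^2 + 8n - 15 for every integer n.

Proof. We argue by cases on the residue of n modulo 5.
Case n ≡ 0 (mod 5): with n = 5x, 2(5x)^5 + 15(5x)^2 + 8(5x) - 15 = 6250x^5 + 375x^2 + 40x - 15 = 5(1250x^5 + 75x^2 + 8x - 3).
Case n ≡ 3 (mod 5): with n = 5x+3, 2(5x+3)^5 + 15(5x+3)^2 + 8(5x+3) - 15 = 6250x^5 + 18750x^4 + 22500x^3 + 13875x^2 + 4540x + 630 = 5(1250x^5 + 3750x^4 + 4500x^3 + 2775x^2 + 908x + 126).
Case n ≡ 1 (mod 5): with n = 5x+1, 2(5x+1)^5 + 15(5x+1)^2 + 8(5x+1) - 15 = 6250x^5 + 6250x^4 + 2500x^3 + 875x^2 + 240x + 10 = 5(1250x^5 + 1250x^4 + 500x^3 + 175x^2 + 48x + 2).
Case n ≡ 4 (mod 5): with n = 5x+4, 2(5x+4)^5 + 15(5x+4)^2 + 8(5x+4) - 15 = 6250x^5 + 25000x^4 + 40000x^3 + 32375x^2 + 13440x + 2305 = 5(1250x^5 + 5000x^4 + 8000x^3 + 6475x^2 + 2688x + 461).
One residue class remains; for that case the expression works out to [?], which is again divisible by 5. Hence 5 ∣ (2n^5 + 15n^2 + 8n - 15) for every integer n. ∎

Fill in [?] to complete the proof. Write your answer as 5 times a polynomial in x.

Only n ≡ 2 (mod 5) is unaccounted for. Put n = 5x+2:
2(5x+2)^5 + 15(5x+2)^2 + 8(5x+2) - 15 expands to 6250x^5 + 12500x^4 + 10000x^3 + 4375x^2 + 1140x + 125,
and factoring out 5 leaves 5(1250x^5 + 2500x^4 + 2000x^3 + 875x^2 + 228x + 25).

5(1250x^5 + 2500x^4 + 2000x^3 + 875x^2 + 228x + 25)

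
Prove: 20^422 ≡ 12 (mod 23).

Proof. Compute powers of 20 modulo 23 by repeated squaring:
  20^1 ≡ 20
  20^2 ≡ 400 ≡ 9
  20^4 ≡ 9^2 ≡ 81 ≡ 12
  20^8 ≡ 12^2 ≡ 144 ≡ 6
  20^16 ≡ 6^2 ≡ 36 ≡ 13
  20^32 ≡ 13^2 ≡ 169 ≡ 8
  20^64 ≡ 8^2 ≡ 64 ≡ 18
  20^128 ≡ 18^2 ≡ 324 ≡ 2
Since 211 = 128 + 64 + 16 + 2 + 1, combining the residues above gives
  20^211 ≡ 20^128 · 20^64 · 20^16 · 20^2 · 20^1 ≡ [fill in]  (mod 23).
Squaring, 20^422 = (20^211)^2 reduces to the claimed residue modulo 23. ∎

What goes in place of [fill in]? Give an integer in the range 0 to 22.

14

Multiply the listed residues: 2 · 18 · 13 · 9 · 20 = 36 → 468 → 4212 → 84240.
Reducing modulo 23: 84240 = 3662·23 + 14, so 20^211 ≡ 14.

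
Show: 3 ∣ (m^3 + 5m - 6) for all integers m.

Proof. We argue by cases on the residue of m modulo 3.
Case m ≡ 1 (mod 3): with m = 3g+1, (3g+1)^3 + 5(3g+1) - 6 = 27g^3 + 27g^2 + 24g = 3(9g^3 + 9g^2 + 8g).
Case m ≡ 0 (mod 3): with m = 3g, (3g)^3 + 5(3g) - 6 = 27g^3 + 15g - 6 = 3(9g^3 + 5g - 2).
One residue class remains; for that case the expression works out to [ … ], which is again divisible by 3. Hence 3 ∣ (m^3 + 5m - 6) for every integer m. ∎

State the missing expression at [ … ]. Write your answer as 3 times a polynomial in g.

3(9g^3 + 18g^2 + 17g + 4)

Only m ≡ 2 (mod 3) is unaccounted for. Put m = 3g+2:
(3g+2)^3 + 5(3g+2) - 6 expands to 27g^3 + 54g^2 + 51g + 12,
and factoring out 3 leaves 3(9g^3 + 18g^2 + 17g + 4).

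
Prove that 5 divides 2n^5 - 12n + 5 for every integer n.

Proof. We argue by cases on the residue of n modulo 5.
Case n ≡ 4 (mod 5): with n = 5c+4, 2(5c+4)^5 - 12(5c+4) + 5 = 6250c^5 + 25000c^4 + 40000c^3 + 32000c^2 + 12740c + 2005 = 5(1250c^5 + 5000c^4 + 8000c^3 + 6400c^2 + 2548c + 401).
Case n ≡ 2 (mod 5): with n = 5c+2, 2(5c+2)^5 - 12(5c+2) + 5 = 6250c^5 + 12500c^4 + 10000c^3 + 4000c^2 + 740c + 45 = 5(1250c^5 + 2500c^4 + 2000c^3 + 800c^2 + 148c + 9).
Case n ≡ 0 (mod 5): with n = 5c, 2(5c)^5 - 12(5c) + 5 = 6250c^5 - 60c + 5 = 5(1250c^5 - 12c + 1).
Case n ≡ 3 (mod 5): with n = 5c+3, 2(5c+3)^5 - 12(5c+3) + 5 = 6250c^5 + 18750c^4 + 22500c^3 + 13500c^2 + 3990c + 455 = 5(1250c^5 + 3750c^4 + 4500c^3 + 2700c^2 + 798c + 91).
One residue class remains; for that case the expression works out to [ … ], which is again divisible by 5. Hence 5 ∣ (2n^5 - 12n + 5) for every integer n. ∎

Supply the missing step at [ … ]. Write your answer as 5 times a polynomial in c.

The residues treated are {4, 2, 0, 3}, so the missing case is n ≡ 1 (mod 5); write n = 5c+1.
Then 2(5c+1)^5 - 12(5c+1) + 5 = 6250c^5 + 6250c^4 + 2500c^3 + 500c^2 - 10c - 5 = 5(1250c^5 + 1250c^4 + 500c^3 + 100c^2 - 2c - 1).

5(1250c^5 + 1250c^4 + 500c^3 + 100c^2 - 2c - 1)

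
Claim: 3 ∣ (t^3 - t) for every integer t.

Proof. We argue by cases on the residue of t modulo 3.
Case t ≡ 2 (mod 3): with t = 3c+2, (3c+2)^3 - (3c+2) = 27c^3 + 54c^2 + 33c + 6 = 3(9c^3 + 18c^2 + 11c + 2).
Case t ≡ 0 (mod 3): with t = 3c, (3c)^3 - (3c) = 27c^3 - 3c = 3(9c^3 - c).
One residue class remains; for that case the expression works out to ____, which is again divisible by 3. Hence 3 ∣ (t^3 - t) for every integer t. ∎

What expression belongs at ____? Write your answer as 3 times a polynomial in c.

The residues treated are {2, 0}, so the missing case is t ≡ 1 (mod 3); write t = 3c+1.
Then (3c+1)^3 - (3c+1) = 27c^3 + 27c^2 + 6c = 3(9c^3 + 9c^2 + 2c).

3(9c^3 + 9c^2 + 2c)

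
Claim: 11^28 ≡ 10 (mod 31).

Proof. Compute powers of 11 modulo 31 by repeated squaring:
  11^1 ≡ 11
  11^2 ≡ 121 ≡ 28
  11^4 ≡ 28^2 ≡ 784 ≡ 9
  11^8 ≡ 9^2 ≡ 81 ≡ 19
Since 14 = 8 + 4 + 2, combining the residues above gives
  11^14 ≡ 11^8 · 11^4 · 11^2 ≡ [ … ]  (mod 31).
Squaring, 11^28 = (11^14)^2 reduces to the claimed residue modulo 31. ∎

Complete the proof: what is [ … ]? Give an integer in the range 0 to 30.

14

Multiply the listed residues: 19 · 9 · 28 = 171 → 4788.
Reducing modulo 31: 4788 = 154·31 + 14, so 11^14 ≡ 14.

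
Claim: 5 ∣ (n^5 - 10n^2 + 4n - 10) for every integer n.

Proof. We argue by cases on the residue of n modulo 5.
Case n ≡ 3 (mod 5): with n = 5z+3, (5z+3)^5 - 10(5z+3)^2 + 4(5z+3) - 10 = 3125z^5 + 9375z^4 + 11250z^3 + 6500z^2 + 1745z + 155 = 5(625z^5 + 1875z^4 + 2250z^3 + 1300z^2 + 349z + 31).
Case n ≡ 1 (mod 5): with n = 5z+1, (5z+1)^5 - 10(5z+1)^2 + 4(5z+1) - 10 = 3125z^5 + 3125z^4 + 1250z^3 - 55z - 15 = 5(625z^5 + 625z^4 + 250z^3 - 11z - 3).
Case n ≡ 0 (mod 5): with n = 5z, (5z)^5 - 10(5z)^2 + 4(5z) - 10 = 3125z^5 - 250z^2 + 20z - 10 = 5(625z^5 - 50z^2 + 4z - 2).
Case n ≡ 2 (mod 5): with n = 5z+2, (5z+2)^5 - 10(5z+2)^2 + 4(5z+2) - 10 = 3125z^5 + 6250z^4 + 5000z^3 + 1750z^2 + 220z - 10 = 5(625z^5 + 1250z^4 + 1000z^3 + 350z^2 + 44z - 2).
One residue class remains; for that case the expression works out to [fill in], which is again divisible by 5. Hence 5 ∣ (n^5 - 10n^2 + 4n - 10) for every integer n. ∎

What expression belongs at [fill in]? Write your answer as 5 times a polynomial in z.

The residues treated are {3, 1, 0, 2}, so the missing case is n ≡ 4 (mod 5); write n = 5z+4.
Then (5z+4)^5 - 10(5z+4)^2 + 4(5z+4) - 10 = 3125z^5 + 12500z^4 + 20000z^3 + 15750z^2 + 6020z + 870 = 5(625z^5 + 2500z^4 + 4000z^3 + 3150z^2 + 1204z + 174).

5(625z^5 + 2500z^4 + 4000z^3 + 3150z^2 + 1204z + 174)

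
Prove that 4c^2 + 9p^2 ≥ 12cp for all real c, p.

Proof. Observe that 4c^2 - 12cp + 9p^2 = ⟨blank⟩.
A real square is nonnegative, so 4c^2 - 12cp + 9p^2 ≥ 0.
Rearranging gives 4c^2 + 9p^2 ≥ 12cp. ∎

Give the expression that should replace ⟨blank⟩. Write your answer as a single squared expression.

4c^2 - 12cp + 9p^2 is a perfect-square trinomial: the outer terms are (2c)^2 and (3p)^2, and the cross term is -2·2c·3p.
So 4c^2 - 12cp + 9p^2 = (2c - 3p)^2 ≥ 0.

(2c - 3p)^2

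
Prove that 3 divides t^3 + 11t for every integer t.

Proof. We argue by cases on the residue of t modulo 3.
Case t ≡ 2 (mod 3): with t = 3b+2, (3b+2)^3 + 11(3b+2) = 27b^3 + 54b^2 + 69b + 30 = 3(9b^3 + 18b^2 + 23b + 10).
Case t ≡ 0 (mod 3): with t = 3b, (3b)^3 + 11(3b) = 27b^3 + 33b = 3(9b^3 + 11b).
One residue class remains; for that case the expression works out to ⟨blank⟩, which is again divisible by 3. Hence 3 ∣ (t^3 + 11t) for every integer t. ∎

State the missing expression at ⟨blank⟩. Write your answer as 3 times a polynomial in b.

3(9b^3 + 9b^2 + 14b + 4)

The residues treated are {2, 0}, so the missing case is t ≡ 1 (mod 3); write t = 3b+1.
Then (3b+1)^3 + 11(3b+1) = 27b^3 + 27b^2 + 42b + 12 = 3(9b^3 + 9b^2 + 14b + 4).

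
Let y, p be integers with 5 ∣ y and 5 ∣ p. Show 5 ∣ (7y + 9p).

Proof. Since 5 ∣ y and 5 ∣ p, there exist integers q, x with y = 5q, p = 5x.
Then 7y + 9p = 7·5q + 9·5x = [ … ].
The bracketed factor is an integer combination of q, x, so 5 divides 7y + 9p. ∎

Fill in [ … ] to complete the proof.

5(7q + 9x)

Each term has a factor of 5: 7·5q + 9·5x = 5·(7q + 9x).
Since 7q + 9x is an integer, 5 ∣ (7y + 9p).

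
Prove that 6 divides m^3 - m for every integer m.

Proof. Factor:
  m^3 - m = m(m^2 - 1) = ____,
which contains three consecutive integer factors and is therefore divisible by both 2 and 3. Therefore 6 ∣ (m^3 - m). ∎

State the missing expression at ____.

m(m^2 - 1) = m(m - 1)(m + 1) = (m - 1)m(m + 1).
These three factors are consecutive integers, so their product is divisible by 6.

(m - 1)m(m + 1)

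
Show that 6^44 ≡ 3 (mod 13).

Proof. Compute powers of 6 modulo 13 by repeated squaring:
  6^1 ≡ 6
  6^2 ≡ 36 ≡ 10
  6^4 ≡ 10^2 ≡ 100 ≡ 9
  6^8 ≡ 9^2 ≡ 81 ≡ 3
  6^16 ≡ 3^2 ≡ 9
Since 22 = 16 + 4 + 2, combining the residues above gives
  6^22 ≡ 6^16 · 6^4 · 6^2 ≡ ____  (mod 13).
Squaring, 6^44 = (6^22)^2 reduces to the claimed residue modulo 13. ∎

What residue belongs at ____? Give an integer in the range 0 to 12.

6^16 · 6^4 · 6^2 ≡ 9 · 9 · 10 = 810.
810 mod 13 = 4, so 6^22 ≡ 4 (mod 13).

4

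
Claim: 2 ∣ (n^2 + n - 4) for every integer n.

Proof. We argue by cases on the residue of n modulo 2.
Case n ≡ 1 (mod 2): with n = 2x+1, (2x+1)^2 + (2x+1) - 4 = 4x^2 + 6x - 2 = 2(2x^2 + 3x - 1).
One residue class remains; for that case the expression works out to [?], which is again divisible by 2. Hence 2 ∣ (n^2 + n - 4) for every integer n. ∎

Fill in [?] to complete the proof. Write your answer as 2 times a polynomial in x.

2(2x^2 + x - 2)

Only n ≡ 0 (mod 2) is unaccounted for. Put n = 2x:
(2x)^2 + (2x) - 4 expands to 4x^2 + 2x - 4,
and factoring out 2 leaves 2(2x^2 + x - 2).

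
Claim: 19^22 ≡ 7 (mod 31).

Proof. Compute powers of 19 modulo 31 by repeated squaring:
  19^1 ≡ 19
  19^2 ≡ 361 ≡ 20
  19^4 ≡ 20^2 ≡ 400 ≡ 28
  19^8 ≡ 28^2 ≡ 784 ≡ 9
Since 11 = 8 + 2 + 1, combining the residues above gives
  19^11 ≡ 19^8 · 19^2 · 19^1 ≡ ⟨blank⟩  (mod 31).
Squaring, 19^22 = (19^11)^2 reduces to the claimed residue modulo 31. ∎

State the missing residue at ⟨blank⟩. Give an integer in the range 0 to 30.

19^8 · 19^2 · 19^1 ≡ 9 · 20 · 19 = 3420.
3420 mod 31 = 10, so 19^11 ≡ 10 (mod 31).

10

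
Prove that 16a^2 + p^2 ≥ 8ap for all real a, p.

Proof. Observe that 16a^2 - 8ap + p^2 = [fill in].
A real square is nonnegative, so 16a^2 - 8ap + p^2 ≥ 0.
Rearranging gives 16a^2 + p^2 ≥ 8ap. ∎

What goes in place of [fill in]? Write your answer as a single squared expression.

16a^2 - 8ap + p^2 is a perfect-square trinomial: the outer terms are (4a)^2 and (p)^2, and the cross term is -2·4a·p.
So 16a^2 - 8ap + p^2 = (4a - p)^2 ≥ 0.

(4a - p)^2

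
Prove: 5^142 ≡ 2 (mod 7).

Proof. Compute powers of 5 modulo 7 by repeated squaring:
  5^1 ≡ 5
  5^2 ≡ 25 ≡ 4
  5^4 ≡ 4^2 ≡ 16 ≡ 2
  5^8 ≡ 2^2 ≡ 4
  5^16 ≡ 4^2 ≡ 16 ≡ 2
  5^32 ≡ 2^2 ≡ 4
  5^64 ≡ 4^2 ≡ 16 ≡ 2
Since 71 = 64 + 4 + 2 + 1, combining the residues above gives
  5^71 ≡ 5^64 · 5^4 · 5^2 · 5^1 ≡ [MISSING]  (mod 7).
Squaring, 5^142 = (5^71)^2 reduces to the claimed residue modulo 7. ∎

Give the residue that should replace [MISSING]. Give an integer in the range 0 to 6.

3

5^64 · 5^4 · 5^2 · 5^1 ≡ 2 · 2 · 4 · 5 = 80.
80 mod 7 = 3, so 5^71 ≡ 3 (mod 7).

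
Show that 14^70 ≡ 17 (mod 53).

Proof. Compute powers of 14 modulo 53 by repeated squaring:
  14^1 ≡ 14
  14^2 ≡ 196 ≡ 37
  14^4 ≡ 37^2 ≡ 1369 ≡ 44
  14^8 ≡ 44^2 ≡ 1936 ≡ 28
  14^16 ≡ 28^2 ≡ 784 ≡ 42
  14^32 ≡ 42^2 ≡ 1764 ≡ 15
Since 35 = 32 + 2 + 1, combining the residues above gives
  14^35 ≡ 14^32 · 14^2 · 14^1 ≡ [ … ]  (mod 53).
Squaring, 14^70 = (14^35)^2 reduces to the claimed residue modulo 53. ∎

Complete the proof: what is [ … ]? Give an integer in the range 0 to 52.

Multiply the listed residues: 15 · 37 · 14 = 555 → 7770.
Reducing modulo 53: 7770 = 146·53 + 32, so 14^35 ≡ 32.

32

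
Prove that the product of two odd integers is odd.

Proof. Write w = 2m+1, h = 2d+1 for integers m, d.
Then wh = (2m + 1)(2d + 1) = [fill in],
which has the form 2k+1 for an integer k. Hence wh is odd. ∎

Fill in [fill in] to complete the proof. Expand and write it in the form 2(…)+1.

2(2dm + d + m) + 1

(2m + 1)(2d + 1) = 4dm + 2d + 2m + 1
= 2(2dm + d + m) + 1.
Since 2dm + d + m is an integer, the product is of the form 2k+1 for an integer k.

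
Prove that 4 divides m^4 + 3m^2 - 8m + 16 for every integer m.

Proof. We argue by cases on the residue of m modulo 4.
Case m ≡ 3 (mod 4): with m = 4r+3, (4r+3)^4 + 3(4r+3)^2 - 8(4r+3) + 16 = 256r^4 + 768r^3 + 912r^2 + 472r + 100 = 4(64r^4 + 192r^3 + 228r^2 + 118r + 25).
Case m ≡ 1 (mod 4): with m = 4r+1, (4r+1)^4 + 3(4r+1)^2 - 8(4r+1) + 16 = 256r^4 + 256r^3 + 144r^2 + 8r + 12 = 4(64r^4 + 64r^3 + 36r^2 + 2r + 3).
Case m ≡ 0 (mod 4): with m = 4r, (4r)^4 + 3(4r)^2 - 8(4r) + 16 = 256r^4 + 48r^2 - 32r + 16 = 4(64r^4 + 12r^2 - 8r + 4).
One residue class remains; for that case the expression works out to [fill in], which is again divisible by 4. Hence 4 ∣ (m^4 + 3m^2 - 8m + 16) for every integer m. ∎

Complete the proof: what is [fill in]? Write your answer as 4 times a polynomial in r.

4(64r^4 + 128r^3 + 108r^2 + 36r + 7)

Only m ≡ 2 (mod 4) is unaccounted for. Put m = 4r+2:
(4r+2)^4 + 3(4r+2)^2 - 8(4r+2) + 16 expands to 256r^4 + 512r^3 + 432r^2 + 144r + 28,
and factoring out 4 leaves 4(64r^4 + 128r^3 + 108r^2 + 36r + 7).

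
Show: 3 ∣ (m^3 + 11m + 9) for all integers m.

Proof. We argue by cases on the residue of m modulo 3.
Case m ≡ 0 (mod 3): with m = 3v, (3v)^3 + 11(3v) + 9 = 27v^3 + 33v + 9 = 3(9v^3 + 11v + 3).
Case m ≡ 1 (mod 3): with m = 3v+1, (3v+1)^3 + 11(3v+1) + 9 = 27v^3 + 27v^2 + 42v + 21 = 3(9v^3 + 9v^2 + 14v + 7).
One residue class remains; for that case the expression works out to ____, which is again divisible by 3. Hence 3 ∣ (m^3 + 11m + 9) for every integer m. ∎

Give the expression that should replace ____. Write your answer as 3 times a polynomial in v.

Only m ≡ 2 (mod 3) is unaccounted for. Put m = 3v+2:
(3v+2)^3 + 11(3v+2) + 9 expands to 27v^3 + 54v^2 + 69v + 39,
and factoring out 3 leaves 3(9v^3 + 18v^2 + 23v + 13).

3(9v^3 + 18v^2 + 23v + 13)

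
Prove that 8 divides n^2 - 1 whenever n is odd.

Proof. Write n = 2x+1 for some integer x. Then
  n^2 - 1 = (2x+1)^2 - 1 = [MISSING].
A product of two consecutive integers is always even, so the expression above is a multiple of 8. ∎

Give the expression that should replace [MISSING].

4x(x + 1)

(2x+1)^2 - 1 = 4x^2 + 4x + 1 - 1 = 4x^2 + 4x = 4x(x+1).
Since x and x+1 are consecutive, x(x+1) is even, and 4·(even) is a multiple of 8.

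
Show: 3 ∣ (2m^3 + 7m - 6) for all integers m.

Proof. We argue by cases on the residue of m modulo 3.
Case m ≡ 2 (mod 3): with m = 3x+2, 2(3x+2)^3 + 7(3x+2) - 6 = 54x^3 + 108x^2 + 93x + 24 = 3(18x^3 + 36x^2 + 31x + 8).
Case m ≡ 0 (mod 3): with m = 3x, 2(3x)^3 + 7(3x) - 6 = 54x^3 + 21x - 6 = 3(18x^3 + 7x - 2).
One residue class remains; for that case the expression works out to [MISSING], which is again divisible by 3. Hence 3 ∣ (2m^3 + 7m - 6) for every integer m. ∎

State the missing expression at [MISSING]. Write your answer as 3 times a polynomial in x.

3(18x^3 + 18x^2 + 13x + 1)

Only m ≡ 1 (mod 3) is unaccounted for. Put m = 3x+1:
2(3x+1)^3 + 7(3x+1) - 6 expands to 54x^3 + 54x^2 + 39x + 3,
and factoring out 3 leaves 3(18x^3 + 18x^2 + 13x + 1).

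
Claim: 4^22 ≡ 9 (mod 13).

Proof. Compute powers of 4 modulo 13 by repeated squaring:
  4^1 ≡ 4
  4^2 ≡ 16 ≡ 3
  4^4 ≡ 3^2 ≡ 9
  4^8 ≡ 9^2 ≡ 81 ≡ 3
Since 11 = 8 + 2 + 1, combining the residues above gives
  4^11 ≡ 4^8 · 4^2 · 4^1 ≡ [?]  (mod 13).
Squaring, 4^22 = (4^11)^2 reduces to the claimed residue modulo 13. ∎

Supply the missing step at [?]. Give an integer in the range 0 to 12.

Multiply the listed residues: 3 · 3 · 4 = 9 → 36.
Reducing modulo 13: 36 = 2·13 + 10, so 4^11 ≡ 10.

10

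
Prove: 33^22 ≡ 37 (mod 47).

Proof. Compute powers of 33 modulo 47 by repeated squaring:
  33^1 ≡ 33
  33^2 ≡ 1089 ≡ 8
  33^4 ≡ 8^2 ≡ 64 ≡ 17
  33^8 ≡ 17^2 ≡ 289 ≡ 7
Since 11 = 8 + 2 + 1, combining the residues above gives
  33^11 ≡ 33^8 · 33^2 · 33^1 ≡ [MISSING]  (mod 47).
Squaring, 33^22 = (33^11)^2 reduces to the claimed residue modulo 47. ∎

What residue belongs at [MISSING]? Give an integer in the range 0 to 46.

33^8 · 33^2 · 33^1 ≡ 7 · 8 · 33 = 1848.
1848 mod 47 = 15, so 33^11 ≡ 15 (mod 47).

15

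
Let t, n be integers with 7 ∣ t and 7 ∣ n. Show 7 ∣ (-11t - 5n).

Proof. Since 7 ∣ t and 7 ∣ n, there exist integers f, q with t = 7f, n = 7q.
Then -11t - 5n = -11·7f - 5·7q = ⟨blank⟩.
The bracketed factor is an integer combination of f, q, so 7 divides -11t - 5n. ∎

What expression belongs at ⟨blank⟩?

7(-11f - 5q)

Each term has a factor of 7: -11·7f - 5·7q = 7·(-11f - 5q).
Since -11f - 5q is an integer, 7 ∣ (-11t - 5n).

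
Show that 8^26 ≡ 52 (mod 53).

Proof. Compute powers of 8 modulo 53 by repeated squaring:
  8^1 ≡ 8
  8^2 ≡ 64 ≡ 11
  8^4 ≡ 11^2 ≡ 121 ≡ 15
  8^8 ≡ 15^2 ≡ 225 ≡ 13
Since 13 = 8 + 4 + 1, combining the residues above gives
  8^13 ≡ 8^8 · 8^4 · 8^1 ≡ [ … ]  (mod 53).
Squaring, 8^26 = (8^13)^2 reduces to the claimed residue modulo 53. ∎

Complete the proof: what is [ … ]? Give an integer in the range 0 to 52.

Multiply the listed residues: 13 · 15 · 8 = 195 → 1560.
Reducing modulo 53: 1560 = 29·53 + 23, so 8^13 ≡ 23.

23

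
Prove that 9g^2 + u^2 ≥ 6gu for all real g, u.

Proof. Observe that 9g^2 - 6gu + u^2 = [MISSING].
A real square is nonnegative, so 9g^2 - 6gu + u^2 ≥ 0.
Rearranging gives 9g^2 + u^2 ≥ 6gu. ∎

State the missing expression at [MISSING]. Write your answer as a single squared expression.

(3g - u)^2

The leading and trailing coefficients are 3^2 and 1^2, and 6 = 2·3·1, so the trinomial is (3g - u)^2.
Hence 9g^2 - 6gu + u^2 ≥ 0.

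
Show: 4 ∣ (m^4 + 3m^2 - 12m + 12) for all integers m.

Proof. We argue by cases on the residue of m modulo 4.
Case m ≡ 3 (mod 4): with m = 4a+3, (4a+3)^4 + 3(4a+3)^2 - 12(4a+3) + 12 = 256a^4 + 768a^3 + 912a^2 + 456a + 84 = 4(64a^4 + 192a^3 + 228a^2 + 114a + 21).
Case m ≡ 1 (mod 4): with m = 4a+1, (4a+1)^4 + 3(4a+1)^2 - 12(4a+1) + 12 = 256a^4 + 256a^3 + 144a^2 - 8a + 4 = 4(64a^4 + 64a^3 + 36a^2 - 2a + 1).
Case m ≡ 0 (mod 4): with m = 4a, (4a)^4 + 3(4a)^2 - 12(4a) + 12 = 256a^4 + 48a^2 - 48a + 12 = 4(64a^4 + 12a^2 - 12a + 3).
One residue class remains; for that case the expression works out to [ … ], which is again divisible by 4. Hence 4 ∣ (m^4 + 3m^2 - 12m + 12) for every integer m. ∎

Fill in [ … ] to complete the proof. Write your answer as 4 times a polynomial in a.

4(64a^4 + 128a^3 + 108a^2 + 32a + 4)

Only m ≡ 2 (mod 4) is unaccounted for. Put m = 4a+2:
(4a+2)^4 + 3(4a+2)^2 - 12(4a+2) + 12 expands to 256a^4 + 512a^3 + 432a^2 + 128a + 16,
and factoring out 4 leaves 4(64a^4 + 128a^3 + 108a^2 + 32a + 4).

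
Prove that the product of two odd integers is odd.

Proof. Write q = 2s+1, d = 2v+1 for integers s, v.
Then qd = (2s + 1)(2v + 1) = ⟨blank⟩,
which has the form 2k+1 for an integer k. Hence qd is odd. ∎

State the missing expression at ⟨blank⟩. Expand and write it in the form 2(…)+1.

2(2sv + s + v) + 1

Expanding: (2s + 1)(2v + 1) = 4sv + 2s + 2v + 1.
Every term except the constant is even, so this is 2(2sv + s + v) + 1,
and 2sv + s + v ∈ ℤ gives the required form.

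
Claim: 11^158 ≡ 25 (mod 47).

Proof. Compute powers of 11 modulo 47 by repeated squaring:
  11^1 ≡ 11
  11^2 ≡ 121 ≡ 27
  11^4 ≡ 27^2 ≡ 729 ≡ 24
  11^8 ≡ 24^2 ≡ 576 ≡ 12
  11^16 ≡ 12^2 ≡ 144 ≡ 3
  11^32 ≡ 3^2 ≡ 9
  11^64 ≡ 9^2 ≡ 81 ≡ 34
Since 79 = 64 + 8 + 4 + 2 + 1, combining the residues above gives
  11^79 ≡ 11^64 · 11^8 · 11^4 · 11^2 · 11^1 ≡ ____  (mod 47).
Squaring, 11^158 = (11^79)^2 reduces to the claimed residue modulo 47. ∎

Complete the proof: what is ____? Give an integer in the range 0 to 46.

5

Multiply the listed residues: 34 · 12 · 24 · 27 · 11 = 408 → 9792 → 264384 → 2908224.
Reducing modulo 47: 2908224 = 61877·47 + 5, so 11^79 ≡ 5.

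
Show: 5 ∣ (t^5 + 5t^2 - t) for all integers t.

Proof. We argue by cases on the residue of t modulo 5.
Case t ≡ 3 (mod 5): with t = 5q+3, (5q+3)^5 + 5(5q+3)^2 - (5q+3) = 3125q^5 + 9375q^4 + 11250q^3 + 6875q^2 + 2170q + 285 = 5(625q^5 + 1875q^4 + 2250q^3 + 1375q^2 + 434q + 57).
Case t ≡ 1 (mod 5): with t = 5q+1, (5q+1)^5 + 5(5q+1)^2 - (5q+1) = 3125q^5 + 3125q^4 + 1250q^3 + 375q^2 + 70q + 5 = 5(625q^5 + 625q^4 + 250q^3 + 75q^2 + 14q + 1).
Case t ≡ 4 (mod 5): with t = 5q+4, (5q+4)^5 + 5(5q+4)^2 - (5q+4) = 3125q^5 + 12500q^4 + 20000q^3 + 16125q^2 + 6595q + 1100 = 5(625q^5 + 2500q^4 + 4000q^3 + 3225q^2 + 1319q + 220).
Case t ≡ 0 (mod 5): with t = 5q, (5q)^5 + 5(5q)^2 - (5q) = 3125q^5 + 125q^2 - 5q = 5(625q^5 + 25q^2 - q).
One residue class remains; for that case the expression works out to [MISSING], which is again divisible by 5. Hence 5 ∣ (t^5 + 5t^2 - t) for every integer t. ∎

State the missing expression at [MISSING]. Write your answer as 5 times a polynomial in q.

5(625q^5 + 1250q^4 + 1000q^3 + 425q^2 + 99q + 10)

Only t ≡ 2 (mod 5) is unaccounted for. Put t = 5q+2:
(5q+2)^5 + 5(5q+2)^2 - (5q+2) expands to 3125q^5 + 6250q^4 + 5000q^3 + 2125q^2 + 495q + 50,
and factoring out 5 leaves 5(625q^5 + 1250q^4 + 1000q^3 + 425q^2 + 99q + 10).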